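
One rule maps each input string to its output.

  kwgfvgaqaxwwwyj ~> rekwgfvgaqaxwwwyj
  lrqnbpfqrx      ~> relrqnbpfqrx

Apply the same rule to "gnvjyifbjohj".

In each case the input is transformed by: prepend "re".
Applying that to "gnvjyifbjohj" gives "regnvjyifbjohj".

regnvjyifbjohj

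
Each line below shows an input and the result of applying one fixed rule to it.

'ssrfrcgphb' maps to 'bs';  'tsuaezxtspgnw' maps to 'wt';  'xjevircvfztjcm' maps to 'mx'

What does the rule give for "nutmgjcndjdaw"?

The rule is to move the last character to the front, then keep only the first 2 characters.
Applying both steps to "nutmgjcndjdaw": "wnutmgjcndjda", then "wn".

wn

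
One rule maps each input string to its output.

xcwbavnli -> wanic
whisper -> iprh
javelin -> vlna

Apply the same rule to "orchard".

cadr

Each output is the input with this applied: move the first 2 characters to the end (rotate left by 2), then keep every other character starting from the first (positions 1st, 3rd, 5th, ...).
Applying that to "orchard" gives "cadr".
(Check on "whisper": → "isperwh" → "iprh" ✓)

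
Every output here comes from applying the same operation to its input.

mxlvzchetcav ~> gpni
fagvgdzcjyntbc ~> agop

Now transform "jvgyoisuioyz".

vblm

The transformation: shift every letter 13 places forward in the alphabet (wrapping around) — i.e. ROT13, then keep only the last 4 characters.
"jvgyoisuioyz" → "vblm".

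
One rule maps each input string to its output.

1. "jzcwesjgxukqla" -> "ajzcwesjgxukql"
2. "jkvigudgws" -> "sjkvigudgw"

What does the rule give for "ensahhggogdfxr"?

Rule — move the last character to the front.
"ensahhggogdfxr" → "rensahhggogdfx".

rensahhggogdfx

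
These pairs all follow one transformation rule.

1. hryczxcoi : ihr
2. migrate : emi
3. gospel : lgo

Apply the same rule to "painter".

The rule is to move the last character to the front, then keep only the first 3 characters.
On "painter" that produces "rpa".
(Check on "migrate": → "emigrat" → "emi" ✓)

rpa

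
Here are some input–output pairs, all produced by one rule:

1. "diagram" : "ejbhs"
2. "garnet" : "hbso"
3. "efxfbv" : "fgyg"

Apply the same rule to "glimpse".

hmjnq

Rule — delete the last 2 characters, then shift every letter 1 place forward in the alphabet (wrapping around).
For "glimpse", step one produces "glimp"; step two turns that into "hmjnq".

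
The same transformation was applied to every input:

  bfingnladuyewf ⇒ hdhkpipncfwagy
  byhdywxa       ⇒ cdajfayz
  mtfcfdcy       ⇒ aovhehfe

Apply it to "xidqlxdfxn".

pzkfsnzfhz

Looking at the pairs, the operation is to move the last character to the front, then shift every letter 2 places forward in the alphabet (wrapping around).
Starting from "xidqlxdfxn": after the first operation, "nxidqlxdfx"; after the second, "pzkfsnzfhz".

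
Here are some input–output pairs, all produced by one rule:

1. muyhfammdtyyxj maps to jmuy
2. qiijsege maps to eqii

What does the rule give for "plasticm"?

mpla

The rule is to move the first 3 characters to the end (rotate left by 3), then keep only the last 4 characters.
Working it through for "plasticm": intermediate "sticmpla", final "mpla".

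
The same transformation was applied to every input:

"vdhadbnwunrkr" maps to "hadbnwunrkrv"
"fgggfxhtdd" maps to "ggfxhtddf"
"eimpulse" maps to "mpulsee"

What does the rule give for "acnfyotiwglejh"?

nfyotiwglejha

Rule — move the first 2 characters to the end (rotate left by 2), then delete the last character.
On "acnfyotiwglejh": the first step gives "nfyotiwglejhac", and the second then gives "nfyotiwglejha".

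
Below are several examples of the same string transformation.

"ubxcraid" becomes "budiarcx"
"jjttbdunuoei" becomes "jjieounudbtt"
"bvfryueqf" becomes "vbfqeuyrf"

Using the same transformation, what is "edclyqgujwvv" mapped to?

devvwjugqylc

Rule — reverse the string, then move the last 2 characters to the front (rotate right by 2).
For "edclyqgujwvv", step one produces "vvwjugqylcde"; step two turns that into "devvwjugqylc".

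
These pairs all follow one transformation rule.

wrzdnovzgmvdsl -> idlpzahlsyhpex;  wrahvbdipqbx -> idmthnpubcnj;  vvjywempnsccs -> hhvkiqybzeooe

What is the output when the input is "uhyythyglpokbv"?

The rule is to shift every letter 12 places forward in the alphabet (wrapping around).
Applying that to "uhyythyglpokbv" gives "gtkkftksxbawnh".

gtkkftksxbawnh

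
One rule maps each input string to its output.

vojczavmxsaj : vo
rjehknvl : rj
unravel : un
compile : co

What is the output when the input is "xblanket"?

Each output is the input with this applied: keep only the first 2 characters.
"xblanket" → "xb".

xb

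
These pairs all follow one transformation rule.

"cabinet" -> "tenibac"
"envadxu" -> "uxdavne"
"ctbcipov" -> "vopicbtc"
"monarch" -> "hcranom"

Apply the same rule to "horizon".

The pattern: reverse the string.
For "horizon" the result is "noziroh".

noziroh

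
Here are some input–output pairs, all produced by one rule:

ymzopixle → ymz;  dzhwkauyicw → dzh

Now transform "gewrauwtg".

gew

What's happening: keep only the first 3 characters.
"gewrauwtg" → "gew".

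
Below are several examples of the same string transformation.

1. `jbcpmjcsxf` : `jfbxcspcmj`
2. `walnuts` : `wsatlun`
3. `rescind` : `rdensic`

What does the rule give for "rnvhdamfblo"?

The rule is to take characters alternately from the front and the back (1st, last, 2nd, 2nd-last, ...).
For "rnvhdamfblo" the result is "ronlvbhfdma".

ronlvbhfdma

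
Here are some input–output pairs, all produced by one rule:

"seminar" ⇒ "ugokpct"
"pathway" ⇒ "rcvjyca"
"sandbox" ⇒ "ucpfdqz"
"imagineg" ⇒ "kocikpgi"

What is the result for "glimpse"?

inkorug

The pattern: shift every letter 2 places forward in the alphabet (wrapping around).
So "glimpse" becomes "inkorug".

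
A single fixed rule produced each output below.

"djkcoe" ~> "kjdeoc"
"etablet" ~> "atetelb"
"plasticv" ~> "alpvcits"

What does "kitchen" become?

tiknehc

The pattern: move the first 3 characters to the end (rotate left by 3), then reverse the string.
Starting from "kitchen": after the first operation, "chenkit"; after the second, "tiknehc".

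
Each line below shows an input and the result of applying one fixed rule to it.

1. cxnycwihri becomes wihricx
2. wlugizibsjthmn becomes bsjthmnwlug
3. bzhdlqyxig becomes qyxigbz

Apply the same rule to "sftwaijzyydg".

Each output is the input with this applied: swap the front and back halves of the string, then delete the last 3 characters.
For "sftwaijzyydg", step one produces "jzyydgsftwai"; step two turns that into "jzyydgsft".

jzyydgsft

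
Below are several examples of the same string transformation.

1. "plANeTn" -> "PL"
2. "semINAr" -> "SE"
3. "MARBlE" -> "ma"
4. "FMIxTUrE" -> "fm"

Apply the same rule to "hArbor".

Looking at the pairs, the operation is to flip the case of every letter, then keep only the first 2 characters.
For "hArbor", step one produces "HaRBOR"; step two turns that into "Ha".

Ha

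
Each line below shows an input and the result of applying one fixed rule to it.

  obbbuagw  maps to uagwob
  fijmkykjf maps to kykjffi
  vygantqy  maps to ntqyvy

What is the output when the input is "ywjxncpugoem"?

Each output is the input with this applied: move the first 2 characters to the end (rotate left by 2), then delete the first 2 characters.
Applying both steps to "ywjxncpugoem": "jxncpugoemyw", then "ncpugoemyw".
(Check on "vygantqy": → "gantqyvy" → "ntqyvy" ✓)

ncpugoemyw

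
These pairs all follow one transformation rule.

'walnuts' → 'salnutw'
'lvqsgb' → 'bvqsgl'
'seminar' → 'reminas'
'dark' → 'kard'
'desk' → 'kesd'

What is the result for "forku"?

The rule is to swap the first and last characters.
On "forku" that produces "uorkf".

uorkf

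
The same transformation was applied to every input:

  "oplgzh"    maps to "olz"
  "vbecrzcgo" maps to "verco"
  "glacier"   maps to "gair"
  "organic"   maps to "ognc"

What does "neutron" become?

nurn

What's happening: keep every other character starting from the first (positions 1st, 3rd, 5th, ...).
For "neutron" the result is "nurn".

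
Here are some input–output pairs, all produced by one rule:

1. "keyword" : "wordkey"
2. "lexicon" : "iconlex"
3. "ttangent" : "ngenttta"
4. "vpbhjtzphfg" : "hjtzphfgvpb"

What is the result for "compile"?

pilecom

The pattern: move the first 3 characters to the end (rotate left by 3).
"compile" → "pilecom".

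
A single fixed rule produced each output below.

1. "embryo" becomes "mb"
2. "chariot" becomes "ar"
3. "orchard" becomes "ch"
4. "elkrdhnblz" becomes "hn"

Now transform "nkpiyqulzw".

The pattern: move the last 3 characters to the front (rotate right by 3), then keep only the last 2 characters.
On "nkpiyqulzw": the first step gives "lzwnkpiyqu", and the second then gives "qu".

qu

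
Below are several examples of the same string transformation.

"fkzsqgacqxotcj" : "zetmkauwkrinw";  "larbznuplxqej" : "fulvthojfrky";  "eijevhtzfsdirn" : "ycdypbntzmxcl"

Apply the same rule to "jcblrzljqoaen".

dwvfltfdkiuy

Rule — shift every letter 6 places backward in the alphabet (wrapping around), then delete the last character.
For "jcblrzljqoaen" the result is "dwvfltfdkiuy".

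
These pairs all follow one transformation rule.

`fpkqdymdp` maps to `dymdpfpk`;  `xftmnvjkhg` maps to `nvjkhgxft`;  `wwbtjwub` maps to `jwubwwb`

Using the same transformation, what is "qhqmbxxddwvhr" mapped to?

bxxddwvhrqhq

In each case the input is transformed by: move the first 3 characters to the end (rotate left by 3), then delete the first character.
Applying both steps to "qhqmbxxddwvhr": "mbxxddwvhrqhq", then "bxxddwvhrqhq".
(Check on "xftmnvjkhg": → "mnvjkhgxft" → "nvjkhgxft" ✓)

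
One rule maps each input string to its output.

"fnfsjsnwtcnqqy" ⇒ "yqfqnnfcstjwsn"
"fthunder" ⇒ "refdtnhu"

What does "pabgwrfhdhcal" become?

lapcahbdghwfr

Rule — move the last character to the front, then take characters alternately from the front and the back (1st, last, 2nd, 2nd-last, ...).
Applying both steps to "pabgwrfhdhcal": "lpabgwrfhdhca", then "lapcahbdghwfr".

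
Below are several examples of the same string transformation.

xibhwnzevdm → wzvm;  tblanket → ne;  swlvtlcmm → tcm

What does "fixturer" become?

The pattern: delete the first 3 characters, then keep every other character starting from the second (positions 2nd, 4th, 6th, ...).
Working it through for "fixturer": intermediate "turer", final "ue".

ue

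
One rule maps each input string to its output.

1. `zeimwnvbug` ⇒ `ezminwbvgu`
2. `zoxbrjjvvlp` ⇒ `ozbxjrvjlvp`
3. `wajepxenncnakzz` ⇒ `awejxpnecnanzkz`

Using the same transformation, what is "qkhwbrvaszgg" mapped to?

kqwhrbavzsgg

Each output is the input with this applied: swap each adjacent pair of characters (1↔2, 3↔4, ...).
For "qkhwbrvaszgg" the result is "kqwhrbavzsgg".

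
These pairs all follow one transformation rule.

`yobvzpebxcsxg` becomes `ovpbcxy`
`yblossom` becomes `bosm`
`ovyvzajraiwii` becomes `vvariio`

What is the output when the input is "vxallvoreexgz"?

xlvregv

Looking at the pairs, the operation is to move the first character to the end, then keep every other character starting from the first (positions 1st, 3rd, 5th, ...).
Applying both steps to "vxallvoreexgz": "xallvoreexgzv", then "xlvregv".
(Check on "yobvzpebxcsxg": → "obvzpebxcsxgy" → "ovpbcxy" ✓)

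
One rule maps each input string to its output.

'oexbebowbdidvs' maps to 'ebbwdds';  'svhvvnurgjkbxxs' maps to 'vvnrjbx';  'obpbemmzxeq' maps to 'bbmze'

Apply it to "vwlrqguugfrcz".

wrgufc

In each case the input is transformed by: keep every other character starting from the second (positions 2nd, 4th, 6th, ...).
For "vwlrqguugfrcz" the result is "wrgufc".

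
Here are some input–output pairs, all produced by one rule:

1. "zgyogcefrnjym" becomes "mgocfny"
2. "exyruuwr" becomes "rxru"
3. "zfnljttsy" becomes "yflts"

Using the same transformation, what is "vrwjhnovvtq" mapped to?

Each output is the input with this applied: move the last character to the front, then keep every other character starting from the first (positions 1st, 3rd, 5th, ...).
"vrwjhnovvtq" → "qrjnvt".
(Check on "zfnljttsy": → "yzfnljtts" → "yflts" ✓)

qrjnvt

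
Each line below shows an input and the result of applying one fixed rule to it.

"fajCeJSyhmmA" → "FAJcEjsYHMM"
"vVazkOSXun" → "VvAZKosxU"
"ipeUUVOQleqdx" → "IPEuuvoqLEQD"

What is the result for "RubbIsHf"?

rUBBiSh

Rule — delete the last character, then flip the case of every letter.
"RubbIsHf" → "rUBBiSh".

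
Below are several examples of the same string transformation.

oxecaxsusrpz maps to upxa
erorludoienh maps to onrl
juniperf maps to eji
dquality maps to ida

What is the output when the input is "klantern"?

ekn

Looking at the pairs, the operation is to swap the front and back halves of the string, then keep one character in every 3, starting at position 2 (positions 2nd, 5th, 8th, ...).
Working it through for "klantern": intermediate "ternklan", final "ekn".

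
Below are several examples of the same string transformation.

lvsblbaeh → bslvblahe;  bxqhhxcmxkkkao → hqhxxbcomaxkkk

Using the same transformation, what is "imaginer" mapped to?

gaimnier

The transformation: move the first 3 characters to the end (rotate left by 3), then take characters alternately from the front and the back (1st, last, 2nd, 2nd-last, ...).
For "imaginer" the result is "gaimnier".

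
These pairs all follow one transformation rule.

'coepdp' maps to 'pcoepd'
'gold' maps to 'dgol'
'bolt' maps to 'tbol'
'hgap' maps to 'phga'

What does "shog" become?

In each case the input is transformed by: move the last character to the front.
For "shog" the result is "gsho".

gsho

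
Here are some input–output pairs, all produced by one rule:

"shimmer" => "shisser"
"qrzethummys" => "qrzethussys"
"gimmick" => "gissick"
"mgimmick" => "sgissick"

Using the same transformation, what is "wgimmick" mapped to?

Rule — replace every "m" with "s".
"wgimmick" → "wgissick".

wgissick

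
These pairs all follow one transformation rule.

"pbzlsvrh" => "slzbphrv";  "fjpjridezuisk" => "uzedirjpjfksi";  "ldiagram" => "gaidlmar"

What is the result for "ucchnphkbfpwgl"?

pfbkhpnhcculgw

In each case the input is transformed by: reverse the string, then move the first 3 characters to the end (rotate left by 3).
Working it through for "ucchnphkbfpwgl": intermediate "lgwpfbkhpnhccu", final "pfbkhpnhcculgw".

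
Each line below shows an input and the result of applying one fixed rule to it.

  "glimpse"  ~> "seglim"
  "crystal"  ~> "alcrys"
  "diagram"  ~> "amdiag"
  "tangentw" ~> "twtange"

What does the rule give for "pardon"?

The pattern: move the last 2 characters to the front (rotate right by 2), then delete the last character.
"pardon" → "onpard" → "onpar".

onpar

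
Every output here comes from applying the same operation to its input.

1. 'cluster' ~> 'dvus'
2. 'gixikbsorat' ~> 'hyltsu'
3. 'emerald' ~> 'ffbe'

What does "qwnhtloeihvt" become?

Each output is the input with this applied: keep every other character starting from the first (positions 1st, 3rd, 5th, ...), then shift every letter 1 place forward in the alphabet (wrapping around).
For "qwnhtloeihvt", step one produces "qntoiv"; step two turns that into "roupjw".

roupjw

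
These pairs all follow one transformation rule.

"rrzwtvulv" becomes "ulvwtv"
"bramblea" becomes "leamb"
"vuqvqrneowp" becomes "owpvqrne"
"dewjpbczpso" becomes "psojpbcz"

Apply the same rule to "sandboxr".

The rule is to delete the first 3 characters, then move the last 3 characters to the front (rotate right by 3).
On "sandboxr": the first step gives "dboxr", and the second then gives "oxrdb".
(Check on "vuqvqrneowp": → "vqrneowp" → "owpvqrne" ✓)

oxrdb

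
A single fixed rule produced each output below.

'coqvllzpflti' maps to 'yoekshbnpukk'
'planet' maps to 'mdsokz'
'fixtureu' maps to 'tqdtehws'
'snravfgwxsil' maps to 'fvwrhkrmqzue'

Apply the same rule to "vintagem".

What's happening: swap the front and back halves of the string, then shift every letter 1 place backward in the alphabet (wrapping around).
On "vintagem": the first step gives "agemvint", and the second then gives "zfdluhms".

zfdluhms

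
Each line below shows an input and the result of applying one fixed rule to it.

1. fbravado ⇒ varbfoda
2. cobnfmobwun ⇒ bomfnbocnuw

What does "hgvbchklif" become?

khcbvghfil

Each output is the input with this applied: reverse the string, then move the first 3 characters to the end (rotate left by 3).
"hgvbchklif" → "khcbvghfil".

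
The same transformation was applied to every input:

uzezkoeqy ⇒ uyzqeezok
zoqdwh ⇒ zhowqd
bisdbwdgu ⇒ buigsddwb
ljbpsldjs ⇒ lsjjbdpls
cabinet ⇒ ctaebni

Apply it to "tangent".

Rule — take characters alternately from the front and the back (1st, last, 2nd, 2nd-last, ...).
So "tangent" becomes "ttanneg".

ttanneg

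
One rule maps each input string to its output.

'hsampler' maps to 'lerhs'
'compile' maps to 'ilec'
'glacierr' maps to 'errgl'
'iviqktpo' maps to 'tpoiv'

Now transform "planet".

net

The pattern: move the last 3 characters to the front (rotate right by 3), then delete the last 3 characters.
"planet" → "net".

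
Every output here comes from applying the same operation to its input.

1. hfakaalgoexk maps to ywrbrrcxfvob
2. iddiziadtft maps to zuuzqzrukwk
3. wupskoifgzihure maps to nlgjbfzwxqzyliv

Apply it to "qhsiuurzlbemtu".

Each output is the input with this applied: shift every letter 9 places backward in the alphabet (wrapping around).
Doing the same to "qhsiuurzlbemtu": "hyjzlliqcsvdkl".

hyjzlliqcsvdkl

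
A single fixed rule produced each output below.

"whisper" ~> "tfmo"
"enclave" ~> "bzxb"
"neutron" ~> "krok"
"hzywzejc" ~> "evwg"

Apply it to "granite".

The transformation: shift every letter 3 places backward in the alphabet (wrapping around), then keep every other character starting from the first (positions 1st, 3rd, 5th, ...).
Working it through for "granite": intermediate "doxkfqb", final "dxfb".

dxfb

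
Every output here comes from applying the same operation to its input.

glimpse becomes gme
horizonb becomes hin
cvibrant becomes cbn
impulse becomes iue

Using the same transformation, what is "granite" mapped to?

Each output is the input with this applied: keep one character in every 3, starting at position 1 (positions 1st, 4th, 7th, ...).
So "granite" becomes "gne".

gne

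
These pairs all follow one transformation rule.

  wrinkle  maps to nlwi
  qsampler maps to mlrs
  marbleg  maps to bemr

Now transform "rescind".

The transformation: move the first 3 characters to the end (rotate left by 3), then keep every other character starting from the first (positions 1st, 3rd, 5th, ...).
Applying both steps to "rescind": "cindres", then "cnrs".

cnrs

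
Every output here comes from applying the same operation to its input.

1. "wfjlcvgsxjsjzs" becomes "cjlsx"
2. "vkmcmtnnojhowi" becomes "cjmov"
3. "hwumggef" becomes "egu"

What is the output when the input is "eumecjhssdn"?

Rule — sort the characters into alphabetical order, then keep one character in every 3, starting at position 1 (positions 1st, 4th, 7th, ...).
Starting from "eumecjhssdn": after the first operation, "cdeehjmnssu"; after the second, "cems".

cems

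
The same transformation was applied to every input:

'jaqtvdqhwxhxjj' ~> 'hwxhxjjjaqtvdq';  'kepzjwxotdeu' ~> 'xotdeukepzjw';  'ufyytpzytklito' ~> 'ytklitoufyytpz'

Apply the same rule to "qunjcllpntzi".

In each case the input is transformed by: swap the front and back halves of the string.
Doing the same to "qunjcllpntzi": "lpntziqunjcl".

lpntziqunjcl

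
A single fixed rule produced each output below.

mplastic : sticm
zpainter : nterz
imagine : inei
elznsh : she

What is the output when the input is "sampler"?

Looking at the pairs, the operation is to move the first character to the end, then delete the first 3 characters.
"sampler" → "amplers" → "lers".

lers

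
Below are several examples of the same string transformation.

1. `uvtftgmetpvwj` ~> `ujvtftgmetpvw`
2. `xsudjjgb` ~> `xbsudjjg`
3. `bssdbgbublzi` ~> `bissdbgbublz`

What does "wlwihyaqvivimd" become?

The rule is to swap the first and last characters, then move the last character to the front.
Working it through for "wlwihyaqvivimd": intermediate "dlwihyaqvivimw", final "wdlwihyaqvivim".
(Check on "xsudjjgb": → "bsudjjgx" → "xbsudjjg" ✓)

wdlwihyaqvivim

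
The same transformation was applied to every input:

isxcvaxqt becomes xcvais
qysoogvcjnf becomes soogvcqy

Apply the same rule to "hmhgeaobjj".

In each case the input is transformed by: delete the last 3 characters, then move the first 2 characters to the end (rotate left by 2).
"hmhgeaobjj" → "hmhgeao" → "hgeaohm".

hgeaohm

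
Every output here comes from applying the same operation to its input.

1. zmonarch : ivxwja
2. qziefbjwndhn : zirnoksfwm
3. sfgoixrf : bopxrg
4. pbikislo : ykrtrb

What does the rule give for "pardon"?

yjam

Rule — delete the last 2 characters, then shift every letter 9 places forward in the alphabet (wrapping around).
On "pardon": the first step gives "pard", and the second then gives "yjam".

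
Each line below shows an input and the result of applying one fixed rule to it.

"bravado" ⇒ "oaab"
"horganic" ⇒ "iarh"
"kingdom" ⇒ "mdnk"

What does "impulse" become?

The pattern: keep every other character starting from the first (positions 1st, 3rd, 5th, ...), then reverse the string.
On "impulse": the first step gives "iple", and the second then gives "elpi".

elpi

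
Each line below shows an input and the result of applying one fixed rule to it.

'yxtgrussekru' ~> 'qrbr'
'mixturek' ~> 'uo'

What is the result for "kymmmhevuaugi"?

jerd

Looking at the pairs, the operation is to keep one character in every 3, starting at position 3 (positions 3rd, 6th, 9th, ...), then shift every letter 3 places backward in the alphabet (wrapping around).
Working it through for "kymmmhevuaugi": intermediate "mhug", final "jerd".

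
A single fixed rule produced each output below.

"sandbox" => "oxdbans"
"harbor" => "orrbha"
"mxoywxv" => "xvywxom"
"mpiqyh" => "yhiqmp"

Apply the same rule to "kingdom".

omgdink

Rule — reverse the string, then swap each adjacent pair of characters (1↔2, 3↔4, ...).
For "kingdom", step one produces "modgnik"; step two turns that into "omgdink".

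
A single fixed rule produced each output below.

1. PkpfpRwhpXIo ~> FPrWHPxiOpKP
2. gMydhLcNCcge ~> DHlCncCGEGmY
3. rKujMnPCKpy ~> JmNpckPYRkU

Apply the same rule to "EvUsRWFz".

The rule is to move the first 3 characters to the end (rotate left by 3), then flip the case of every letter.
"EvUsRWFz" → "sRWFzEvU" → "SrwfZeVu".

SrwfZeVu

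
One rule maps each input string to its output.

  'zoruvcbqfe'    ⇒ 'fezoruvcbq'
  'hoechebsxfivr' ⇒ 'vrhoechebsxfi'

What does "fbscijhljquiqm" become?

qmfbscijhljqui

Looking at the pairs, the operation is to move the last 2 characters to the front (rotate right by 2).
"fbscijhljquiqm" → "qmfbscijhljqui".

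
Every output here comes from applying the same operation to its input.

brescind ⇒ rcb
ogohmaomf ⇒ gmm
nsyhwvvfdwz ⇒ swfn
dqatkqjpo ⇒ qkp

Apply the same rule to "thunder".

What's happening: swap the first and last characters, then keep one character in every 3, starting at position 2 (positions 2nd, 5th, 8th, ...).
On "thunder" that produces "hd".

hd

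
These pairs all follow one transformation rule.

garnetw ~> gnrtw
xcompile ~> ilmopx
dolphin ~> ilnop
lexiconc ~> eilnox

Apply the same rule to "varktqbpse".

Rule — sort the characters into alphabetical order, then delete the first 2 characters.
Starting from "varktqbpse": after the first operation, "abekpqrstv"; after the second, "ekpqrstv".

ekpqrstv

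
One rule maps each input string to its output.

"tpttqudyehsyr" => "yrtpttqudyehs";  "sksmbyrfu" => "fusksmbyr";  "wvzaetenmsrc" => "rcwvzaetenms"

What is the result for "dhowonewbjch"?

The pattern: move the last 2 characters to the front (rotate right by 2).
So "dhowonewbjch" becomes "chdhowonewbj".

chdhowonewbj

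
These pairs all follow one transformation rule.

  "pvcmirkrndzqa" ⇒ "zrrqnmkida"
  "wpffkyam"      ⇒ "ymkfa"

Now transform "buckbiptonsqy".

ytsqponkib

The pattern: delete the first 3 characters, then sort the characters into reverse alphabetical order.
On "buckbiptonsqy": the first step gives "kbiptonsqy", and the second then gives "ytsqponkib".
(Check on "wpffkyam": → "fkyam" → "ymkfa" ✓)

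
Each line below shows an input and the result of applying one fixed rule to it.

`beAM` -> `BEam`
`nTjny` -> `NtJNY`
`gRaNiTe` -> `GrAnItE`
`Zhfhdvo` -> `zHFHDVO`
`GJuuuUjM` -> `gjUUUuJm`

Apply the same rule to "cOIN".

Coin

The transformation: flip the case of every letter.
Applying that to "cOIN" gives "Coin".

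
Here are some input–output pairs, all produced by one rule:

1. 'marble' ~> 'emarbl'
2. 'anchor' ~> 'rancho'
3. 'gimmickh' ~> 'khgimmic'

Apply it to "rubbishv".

What's happening: move the first 2 characters to the end (rotate left by 2), then swap the front and back halves of the string.
For "rubbishv", step one produces "bbishvru"; step two turns that into "hvrubbis".

hvrubbis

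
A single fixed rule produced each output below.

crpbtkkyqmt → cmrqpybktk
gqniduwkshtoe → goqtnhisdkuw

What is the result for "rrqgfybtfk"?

The rule is to delete the last character, then take characters alternately from the front and the back (1st, last, 2nd, 2nd-last, ...).
Applying both steps to "rrqgfybtfk": "rrqgfybtf", then "rfrtqbgyf".
(Check on "gqniduwkshtoe": → "gqniduwkshto" → "goqtnhisdkuw" ✓)

rfrtqbgyf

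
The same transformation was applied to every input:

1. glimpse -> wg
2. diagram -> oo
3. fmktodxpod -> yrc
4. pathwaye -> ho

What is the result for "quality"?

oh

The transformation: shift every letter 12 places backward in the alphabet (wrapping around), then keep one character in every 3, starting at position 3 (positions 3rd, 6th, 9th, ...).
Applying both steps to "quality": "eiozwhm", then "oh".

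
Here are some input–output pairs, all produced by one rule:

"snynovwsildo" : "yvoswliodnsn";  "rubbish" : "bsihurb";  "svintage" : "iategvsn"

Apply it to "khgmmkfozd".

The pattern: swap each adjacent pair of characters (1↔2, 3↔4, ...), then move the first 3 characters to the end (rotate left by 3).
Starting from "khgmmkfozd": after the first operation, "hkmgkmofdz"; after the second, "gkmofdzhkm".
(Check on "rubbish": → "urbbsih" → "bsihurb" ✓)

gkmofdzhkm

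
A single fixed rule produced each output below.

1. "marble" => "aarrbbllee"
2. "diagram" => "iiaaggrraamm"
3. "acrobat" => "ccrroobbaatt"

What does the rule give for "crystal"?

rryyssttaall

In each case the input is transformed by: double every character, then delete the first 2 characters.
On "crystal": the first step gives "ccrryyssttaall", and the second then gives "rryyssttaall".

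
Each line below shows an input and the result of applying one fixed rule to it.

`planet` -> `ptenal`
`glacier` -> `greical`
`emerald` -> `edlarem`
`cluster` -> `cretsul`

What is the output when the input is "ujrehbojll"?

The pattern: reverse the string, then move the last character to the front.
"ujrehbojll" → "lljobherju" → "ulljobherj".

ulljobherj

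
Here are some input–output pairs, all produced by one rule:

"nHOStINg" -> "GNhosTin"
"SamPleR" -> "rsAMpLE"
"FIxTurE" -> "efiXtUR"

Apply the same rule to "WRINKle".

The pattern: move the last character to the front, then flip the case of every letter.
On "WRINKle": the first step gives "eWRINKl", and the second then gives "EwrinkL".

EwrinkL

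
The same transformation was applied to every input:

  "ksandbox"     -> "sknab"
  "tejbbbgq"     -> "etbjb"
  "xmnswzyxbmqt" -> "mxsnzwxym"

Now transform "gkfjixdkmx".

kgjfxik

The pattern: swap each adjacent pair of characters (1↔2, 3↔4, ...), then delete the last 3 characters.
"gkfjixdkmx" → "kgjfxikdxm" → "kgjfxik".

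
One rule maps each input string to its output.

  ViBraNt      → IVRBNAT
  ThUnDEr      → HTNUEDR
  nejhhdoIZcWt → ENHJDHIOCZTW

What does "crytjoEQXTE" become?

The pattern: swap each adjacent pair of characters (1↔2, 3↔4, ...), then convert every letter to uppercase.
For "crytjoEQXTE", step one produces "rctyojQETXE"; step two turns that into "RCTYOJQETXE".

RCTYOJQETXE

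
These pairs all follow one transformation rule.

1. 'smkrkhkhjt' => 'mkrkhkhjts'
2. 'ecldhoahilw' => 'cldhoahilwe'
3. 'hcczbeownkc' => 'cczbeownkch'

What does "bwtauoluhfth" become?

Looking at the pairs, the operation is to move the first character to the end.
Applying that to "bwtauoluhfth" gives "wtauoluhfthb".

wtauoluhfthb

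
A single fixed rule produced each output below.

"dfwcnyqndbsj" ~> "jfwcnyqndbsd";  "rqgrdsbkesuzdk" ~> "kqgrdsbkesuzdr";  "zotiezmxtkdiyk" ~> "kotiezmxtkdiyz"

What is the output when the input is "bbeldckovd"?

dbeldckovb

The transformation: swap the first and last characters.
Applying that to "bbeldckovd" gives "dbeldckovb".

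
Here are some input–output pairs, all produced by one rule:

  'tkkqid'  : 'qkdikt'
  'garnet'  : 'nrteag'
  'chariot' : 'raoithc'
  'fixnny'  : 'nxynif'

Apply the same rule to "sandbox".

dnobxas

The rule is to swap each adjacent pair of characters (1↔2, 3↔4, ...), then move the first 2 characters to the end (rotate left by 2).
On "sandbox": the first step gives "asdnobx", and the second then gives "dnobxas".
(Check on "tkkqid": → "ktqkdi" → "qkdikt" ✓)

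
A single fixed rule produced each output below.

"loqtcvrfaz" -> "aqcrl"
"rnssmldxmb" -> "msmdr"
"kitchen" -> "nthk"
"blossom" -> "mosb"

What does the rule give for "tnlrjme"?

eljt

Rule — keep every other character starting from the first (positions 1st, 3rd, 5th, ...), then swap the first and last characters.
For "tnlrjme" the result is "eljt".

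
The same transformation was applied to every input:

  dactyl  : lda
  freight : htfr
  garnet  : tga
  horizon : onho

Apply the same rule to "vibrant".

ntvi

In each case the input is transformed by: move the first 2 characters to the end (rotate left by 2), then delete the first 3 characters.
Starting from "vibrant": after the first operation, "brantvi"; after the second, "ntvi".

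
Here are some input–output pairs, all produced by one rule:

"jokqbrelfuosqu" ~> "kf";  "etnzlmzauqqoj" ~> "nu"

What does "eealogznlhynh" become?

Each output is the input with this applied: keep every other character starting from the first (positions 1st, 3rd, 5th, ...), then keep one character in every 3, starting at position 2 (positions 2nd, 5th, 8th, ...).
Working it through for "eealogznlhynh": intermediate "eaozlyh", final "al".

al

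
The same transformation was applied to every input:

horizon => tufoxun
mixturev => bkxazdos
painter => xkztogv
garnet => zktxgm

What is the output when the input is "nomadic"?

The pattern: reverse the string, then shift every letter 6 places forward in the alphabet (wrapping around).
Applying both steps to "nomadic": "cidamon", then "iojgsut".

iojgsut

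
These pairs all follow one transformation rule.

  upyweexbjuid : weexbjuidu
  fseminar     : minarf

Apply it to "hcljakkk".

In each case the input is transformed by: move the first character to the end, then delete the first 2 characters.
"hcljakkk" → "cljakkkh" → "jakkkh".

jakkkh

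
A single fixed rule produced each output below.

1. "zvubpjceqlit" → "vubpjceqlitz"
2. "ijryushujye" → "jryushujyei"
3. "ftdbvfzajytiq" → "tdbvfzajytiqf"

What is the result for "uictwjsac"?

In each case the input is transformed by: move the first character to the end.
"uictwjsac" → "ictwjsacu".

ictwjsacu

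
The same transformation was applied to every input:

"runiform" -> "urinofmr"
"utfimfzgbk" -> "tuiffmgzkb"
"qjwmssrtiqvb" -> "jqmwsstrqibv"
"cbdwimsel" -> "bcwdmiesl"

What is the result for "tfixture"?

Each output is the input with this applied: swap each adjacent pair of characters (1↔2, 3↔4, ...).
"tfixture" → "ftxiuter".

ftxiuter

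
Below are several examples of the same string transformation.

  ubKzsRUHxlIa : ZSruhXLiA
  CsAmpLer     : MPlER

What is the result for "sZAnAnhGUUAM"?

NaNHguuam

Looking at the pairs, the operation is to delete the first 3 characters, then flip the case of every letter.
On "sZAnAnhGUUAM" that produces "NaNHguuam".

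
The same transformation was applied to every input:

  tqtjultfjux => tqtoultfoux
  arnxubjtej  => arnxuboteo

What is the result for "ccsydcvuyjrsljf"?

ccsydcvuyorslof

The rule is to replace every "j" with "o".
Doing the same to "ccsydcvuyjrsljf": "ccsydcvuyorslof".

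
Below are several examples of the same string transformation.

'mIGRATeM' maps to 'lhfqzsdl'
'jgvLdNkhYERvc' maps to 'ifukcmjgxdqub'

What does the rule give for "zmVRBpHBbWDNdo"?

The rule is to shift every letter 1 place backward in the alphabet (wrapping around), then convert every letter to lowercase.
Working it through for "zmVRBpHBbWDNdo": intermediate "ylUQAoGAaVCMcn", final "yluqaogaavcmcn".

yluqaogaavcmcn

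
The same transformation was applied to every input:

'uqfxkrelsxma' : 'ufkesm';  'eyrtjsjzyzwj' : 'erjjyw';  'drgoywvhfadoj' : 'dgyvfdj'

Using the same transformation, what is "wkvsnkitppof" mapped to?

wvnipo

Looking at the pairs, the operation is to keep every other character starting from the first (positions 1st, 3rd, 5th, ...).
For "wkvsnkitppof" the result is "wvnipo".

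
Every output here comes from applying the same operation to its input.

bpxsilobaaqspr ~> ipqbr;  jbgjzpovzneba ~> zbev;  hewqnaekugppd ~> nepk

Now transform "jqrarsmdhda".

rqad

The rule is to keep one character in every 3, starting at position 2 (positions 2nd, 5th, 8th, ...), then swap each adjacent pair of characters (1↔2, 3↔4, ...).
Applying both steps to "jqrarsmdhda": "qrda", then "rqad".
(Check on "hewqnaekugppd": → "enkp" → "nepk" ✓)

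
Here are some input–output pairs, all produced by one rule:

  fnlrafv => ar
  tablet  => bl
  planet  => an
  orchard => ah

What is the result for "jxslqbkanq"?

Rule — take characters alternately from the front and the back (1st, last, 2nd, 2nd-last, ...), then keep only the last 2 characters.
For "jxslqbkanq" the result is "qb".

qb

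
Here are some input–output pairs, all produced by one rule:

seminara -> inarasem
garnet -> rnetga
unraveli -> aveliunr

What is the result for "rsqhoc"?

In each case the input is transformed by: swap the front and back halves of the string, then move the last character to the front.
Applying both steps to "rsqhoc": "hocrsq", then "qhocrs".
(Check on "unraveli": → "veliunra" → "aveliunr" ✓)

qhocrs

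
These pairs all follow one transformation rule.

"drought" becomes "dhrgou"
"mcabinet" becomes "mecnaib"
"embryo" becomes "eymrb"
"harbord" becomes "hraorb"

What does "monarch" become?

mcorna

The pattern: delete the last character, then take characters alternately from the front and the back (1st, last, 2nd, 2nd-last, ...).
Working it through for "monarch": intermediate "monarc", final "mcorna".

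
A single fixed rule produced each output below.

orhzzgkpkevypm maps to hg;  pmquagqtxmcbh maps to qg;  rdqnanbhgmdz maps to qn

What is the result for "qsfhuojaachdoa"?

fo

The pattern: keep one character in every 3, starting at position 3 (positions 3rd, 6th, 9th, ...), then keep only the first 2 characters.
Working it through for "qsfhuojaachdoa": intermediate "foad", final "fo".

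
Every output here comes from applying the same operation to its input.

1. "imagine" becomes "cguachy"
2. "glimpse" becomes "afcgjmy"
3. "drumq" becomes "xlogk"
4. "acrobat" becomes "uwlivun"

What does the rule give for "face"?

zuwy

Each output is the input with this applied: shift every letter 6 places backward in the alphabet (wrapping around).
Applying that to "face" gives "zuwy".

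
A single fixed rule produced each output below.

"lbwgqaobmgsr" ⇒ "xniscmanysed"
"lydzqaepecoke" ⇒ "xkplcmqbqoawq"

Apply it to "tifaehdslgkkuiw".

The rule is to shift every letter 12 places forward in the alphabet (wrapping around).
Applying that to "tifaehdslgkkuiw" gives "furmqtpexswwgui".

furmqtpexswwgui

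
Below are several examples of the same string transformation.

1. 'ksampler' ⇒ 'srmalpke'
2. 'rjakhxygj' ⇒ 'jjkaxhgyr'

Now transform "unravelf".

The rule is to swap the first and last characters, then swap each adjacent pair of characters (1↔2, 3↔4, ...).
On "unravelf": the first step gives "fnravelu", and the second then gives "nfarevul".

nfarevul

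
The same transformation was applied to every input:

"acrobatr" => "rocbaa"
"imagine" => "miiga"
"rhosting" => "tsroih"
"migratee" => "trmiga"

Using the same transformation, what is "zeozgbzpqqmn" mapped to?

The pattern: delete the last 2 characters, then sort the characters into reverse alphabetical order.
Starting from "zeozgbzpqqmn": after the first operation, "zeozgbzpqq"; after the second, "zzzqqpogeb".
(Check on "migratee": → "migrat" → "trmiga" ✓)

zzzqqpogeb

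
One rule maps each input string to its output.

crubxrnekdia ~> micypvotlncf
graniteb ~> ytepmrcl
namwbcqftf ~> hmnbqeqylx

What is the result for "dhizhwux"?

kshfiost

The transformation: shift every letter 11 places forward in the alphabet (wrapping around), then move the first 3 characters to the end (rotate left by 3).
Starting from "dhizhwux": after the first operation, "ostkshfi"; after the second, "kshfiost".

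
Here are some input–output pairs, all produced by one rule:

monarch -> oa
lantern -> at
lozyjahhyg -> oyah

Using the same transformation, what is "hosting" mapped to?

ot

What's happening: delete the last 2 characters, then keep every other character starting from the second (positions 2nd, 4th, 6th, ...).
For "hosting", step one produces "hosti"; step two turns that into "ot".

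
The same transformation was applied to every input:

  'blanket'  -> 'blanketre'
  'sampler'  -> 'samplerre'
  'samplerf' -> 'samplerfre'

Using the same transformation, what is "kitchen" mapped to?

kitchenre

Rule — append "re".
So "kitchen" becomes "kitchenre".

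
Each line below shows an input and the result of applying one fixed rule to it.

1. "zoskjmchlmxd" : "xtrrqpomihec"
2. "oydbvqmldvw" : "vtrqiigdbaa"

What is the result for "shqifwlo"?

xvtqnmkb

Looking at the pairs, the operation is to shift every letter 5 places forward in the alphabet (wrapping around), then sort the characters into reverse alphabetical order.
"shqifwlo" → "xvtqnmkb".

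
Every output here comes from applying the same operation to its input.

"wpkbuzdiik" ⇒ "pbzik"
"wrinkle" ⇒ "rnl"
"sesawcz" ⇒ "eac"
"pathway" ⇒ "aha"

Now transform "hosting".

otn

What's happening: keep every other character starting from the second (positions 2nd, 4th, 6th, ...).
For "hosting" the result is "otn".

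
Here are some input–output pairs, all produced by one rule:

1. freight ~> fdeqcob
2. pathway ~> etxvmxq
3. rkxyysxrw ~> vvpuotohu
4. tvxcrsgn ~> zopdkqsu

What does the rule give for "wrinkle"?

Looking at the pairs, the operation is to shift every letter 3 places backward in the alphabet (wrapping around), then move the first 3 characters to the end (rotate left by 3).
Working it through for "wrinkle": intermediate "tofkhib", final "khibtof".

khibtof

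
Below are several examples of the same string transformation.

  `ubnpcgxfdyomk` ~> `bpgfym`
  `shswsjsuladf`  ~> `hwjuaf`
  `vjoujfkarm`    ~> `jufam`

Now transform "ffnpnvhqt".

fpvq

The rule is to keep every other character starting from the second (positions 2nd, 4th, 6th, ...).
On "ffnpnvhqt" that produces "fpvq".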